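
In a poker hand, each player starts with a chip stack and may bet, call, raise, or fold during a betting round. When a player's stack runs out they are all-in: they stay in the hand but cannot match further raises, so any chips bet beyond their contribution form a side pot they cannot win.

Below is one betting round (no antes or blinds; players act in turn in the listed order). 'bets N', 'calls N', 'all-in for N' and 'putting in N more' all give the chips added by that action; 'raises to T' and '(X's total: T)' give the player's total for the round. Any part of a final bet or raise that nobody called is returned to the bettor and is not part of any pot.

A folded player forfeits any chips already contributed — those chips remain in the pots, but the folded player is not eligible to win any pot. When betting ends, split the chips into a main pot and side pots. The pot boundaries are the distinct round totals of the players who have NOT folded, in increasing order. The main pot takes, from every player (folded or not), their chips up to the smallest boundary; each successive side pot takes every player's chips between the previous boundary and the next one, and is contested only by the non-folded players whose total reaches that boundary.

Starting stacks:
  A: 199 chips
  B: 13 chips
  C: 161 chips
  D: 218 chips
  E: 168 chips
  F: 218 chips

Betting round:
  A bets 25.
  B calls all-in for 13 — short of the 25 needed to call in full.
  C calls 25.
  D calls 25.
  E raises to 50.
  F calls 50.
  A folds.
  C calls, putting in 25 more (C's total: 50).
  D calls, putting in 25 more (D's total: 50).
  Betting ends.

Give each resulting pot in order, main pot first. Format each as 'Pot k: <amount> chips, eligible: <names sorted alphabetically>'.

Contributions: A=25, B=13, C=50, D=50, E=50, F=50
Folded: A
Pot levels (distinct totals of non-folded players): 13, 50
Layer 1-13: 13 each from A, B, C, D, E, F = 13*6 = 78 chips; eligible B, C, D, E, F
Layer 14-50: A 12 + C 37 + D 37 + E 37 + F 37 = 160 chips; eligible C, D, E, F

Pot 1: 78 chips, eligible: B, C, D, E, F
Pot 2: 160 chips, eligible: C, D, E, F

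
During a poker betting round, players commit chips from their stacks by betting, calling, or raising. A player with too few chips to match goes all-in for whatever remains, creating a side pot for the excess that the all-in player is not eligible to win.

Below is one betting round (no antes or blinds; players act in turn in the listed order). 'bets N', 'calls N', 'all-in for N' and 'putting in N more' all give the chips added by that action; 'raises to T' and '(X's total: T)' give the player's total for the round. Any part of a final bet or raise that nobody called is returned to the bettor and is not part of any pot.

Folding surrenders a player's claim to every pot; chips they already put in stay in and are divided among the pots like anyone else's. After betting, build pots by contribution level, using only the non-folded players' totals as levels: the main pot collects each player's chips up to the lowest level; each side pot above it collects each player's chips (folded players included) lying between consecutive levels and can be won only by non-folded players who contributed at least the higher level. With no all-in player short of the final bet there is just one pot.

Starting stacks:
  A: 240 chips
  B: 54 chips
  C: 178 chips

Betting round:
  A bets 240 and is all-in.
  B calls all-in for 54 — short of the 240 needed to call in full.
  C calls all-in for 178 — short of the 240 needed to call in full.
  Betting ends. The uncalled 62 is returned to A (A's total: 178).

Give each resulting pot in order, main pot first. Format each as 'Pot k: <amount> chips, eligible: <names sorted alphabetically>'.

Pot 1: 162 chips, eligible: A, B, C
Pot 2: 248 chips, eligible: A, C

Derivation:
Contributions (after 62 returned to A): A=178, B=54, C=178
Pot levels (distinct totals of non-folded players): 54, 178
Layer 1-54: 54 each from A, B, C = 54*3 = 162 chips; eligible A, B, C
Layer 55-178: 124 each from A, C = 124*2 = 248 chips; eligible A, C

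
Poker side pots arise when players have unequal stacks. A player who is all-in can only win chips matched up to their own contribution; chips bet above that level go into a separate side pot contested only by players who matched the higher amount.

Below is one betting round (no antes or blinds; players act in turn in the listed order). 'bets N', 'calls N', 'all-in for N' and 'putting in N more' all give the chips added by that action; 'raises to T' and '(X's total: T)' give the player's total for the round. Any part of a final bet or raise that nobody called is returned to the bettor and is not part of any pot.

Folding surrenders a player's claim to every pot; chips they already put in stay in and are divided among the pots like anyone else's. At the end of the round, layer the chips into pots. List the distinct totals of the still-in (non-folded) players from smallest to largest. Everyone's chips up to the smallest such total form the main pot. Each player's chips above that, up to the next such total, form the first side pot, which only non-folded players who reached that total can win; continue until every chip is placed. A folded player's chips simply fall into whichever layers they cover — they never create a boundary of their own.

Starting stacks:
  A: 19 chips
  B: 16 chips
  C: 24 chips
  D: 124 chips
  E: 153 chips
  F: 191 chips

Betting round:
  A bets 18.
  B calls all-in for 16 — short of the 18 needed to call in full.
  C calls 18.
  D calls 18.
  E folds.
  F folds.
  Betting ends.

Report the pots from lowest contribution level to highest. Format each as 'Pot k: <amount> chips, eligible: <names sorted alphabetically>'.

Pot 1: 64 chips, eligible: A, B, C, D
Pot 2: 6 chips, eligible: A, C, D

Derivation:
Contributions: A=18, B=16, C=18, D=18
Folded: E, F
Pot levels (distinct totals of non-folded players): 16, 18
Layer 1-16: 16 each from A, B, C, D = 16*4 = 64 chips; eligible A, B, C, D
Layer 17-18: 2 each from A, C, D = 2*3 = 6 chips; eligible A, C, D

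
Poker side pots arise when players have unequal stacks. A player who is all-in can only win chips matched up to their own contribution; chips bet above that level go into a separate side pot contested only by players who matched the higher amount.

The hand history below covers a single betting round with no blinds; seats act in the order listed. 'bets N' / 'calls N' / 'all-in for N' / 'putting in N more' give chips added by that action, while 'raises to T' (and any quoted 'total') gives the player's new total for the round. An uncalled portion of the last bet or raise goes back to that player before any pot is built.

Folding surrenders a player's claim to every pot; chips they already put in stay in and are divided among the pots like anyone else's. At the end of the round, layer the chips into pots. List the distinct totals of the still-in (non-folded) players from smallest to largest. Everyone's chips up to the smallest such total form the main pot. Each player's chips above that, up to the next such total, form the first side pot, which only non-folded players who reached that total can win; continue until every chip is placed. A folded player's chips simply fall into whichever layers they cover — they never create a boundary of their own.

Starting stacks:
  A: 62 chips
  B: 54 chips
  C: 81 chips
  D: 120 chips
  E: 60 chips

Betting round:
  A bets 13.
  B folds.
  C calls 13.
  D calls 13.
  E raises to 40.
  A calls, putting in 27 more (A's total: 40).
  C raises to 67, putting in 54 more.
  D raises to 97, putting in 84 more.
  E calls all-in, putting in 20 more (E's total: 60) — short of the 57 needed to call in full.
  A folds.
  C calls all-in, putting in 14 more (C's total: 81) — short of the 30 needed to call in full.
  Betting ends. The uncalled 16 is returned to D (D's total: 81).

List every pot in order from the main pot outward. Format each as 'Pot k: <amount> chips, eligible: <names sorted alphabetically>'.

Pot 1: 220 chips, eligible: C, D, E
Pot 2: 42 chips, eligible: C, D

Derivation:
Contributions (after 16 returned to D): A=40, C=81, D=81, E=60
Folded: A, B
Pot levels (distinct totals of non-folded players): 60, 81
Layer 1-60: A 40 + C 60 + D 60 + E 60 = 220 chips; eligible C, D, E
Layer 61-81: 21 each from C, D = 21*2 = 42 chips; eligible C, D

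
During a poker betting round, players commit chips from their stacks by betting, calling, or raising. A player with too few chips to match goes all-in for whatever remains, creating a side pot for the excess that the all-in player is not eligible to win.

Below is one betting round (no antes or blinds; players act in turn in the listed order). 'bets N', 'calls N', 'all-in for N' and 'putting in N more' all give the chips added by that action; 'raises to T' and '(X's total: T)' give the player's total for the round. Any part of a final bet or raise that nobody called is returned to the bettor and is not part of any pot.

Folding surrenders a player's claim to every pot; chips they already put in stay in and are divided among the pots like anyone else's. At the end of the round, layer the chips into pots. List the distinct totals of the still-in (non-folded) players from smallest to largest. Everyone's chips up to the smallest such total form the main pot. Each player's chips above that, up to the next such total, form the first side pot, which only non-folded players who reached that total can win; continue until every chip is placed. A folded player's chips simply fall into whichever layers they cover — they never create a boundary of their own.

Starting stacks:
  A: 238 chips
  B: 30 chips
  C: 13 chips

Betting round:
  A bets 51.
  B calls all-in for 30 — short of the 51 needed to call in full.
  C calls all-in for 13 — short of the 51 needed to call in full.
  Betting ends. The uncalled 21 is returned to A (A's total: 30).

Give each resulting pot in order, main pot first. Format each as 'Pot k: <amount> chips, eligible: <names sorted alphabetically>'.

Contributions (after 21 returned to A): A=30, B=30, C=13
Pot levels (distinct totals of non-folded players): 13, 30
Layer 1-13: 13 each from A, B, C = 13*3 = 39 chips; eligible A, B, C
Layer 14-30: 17 each from A, B = 17*2 = 34 chips; eligible A, B

Pot 1: 39 chips, eligible: A, B, C
Pot 2: 34 chips, eligible: A, B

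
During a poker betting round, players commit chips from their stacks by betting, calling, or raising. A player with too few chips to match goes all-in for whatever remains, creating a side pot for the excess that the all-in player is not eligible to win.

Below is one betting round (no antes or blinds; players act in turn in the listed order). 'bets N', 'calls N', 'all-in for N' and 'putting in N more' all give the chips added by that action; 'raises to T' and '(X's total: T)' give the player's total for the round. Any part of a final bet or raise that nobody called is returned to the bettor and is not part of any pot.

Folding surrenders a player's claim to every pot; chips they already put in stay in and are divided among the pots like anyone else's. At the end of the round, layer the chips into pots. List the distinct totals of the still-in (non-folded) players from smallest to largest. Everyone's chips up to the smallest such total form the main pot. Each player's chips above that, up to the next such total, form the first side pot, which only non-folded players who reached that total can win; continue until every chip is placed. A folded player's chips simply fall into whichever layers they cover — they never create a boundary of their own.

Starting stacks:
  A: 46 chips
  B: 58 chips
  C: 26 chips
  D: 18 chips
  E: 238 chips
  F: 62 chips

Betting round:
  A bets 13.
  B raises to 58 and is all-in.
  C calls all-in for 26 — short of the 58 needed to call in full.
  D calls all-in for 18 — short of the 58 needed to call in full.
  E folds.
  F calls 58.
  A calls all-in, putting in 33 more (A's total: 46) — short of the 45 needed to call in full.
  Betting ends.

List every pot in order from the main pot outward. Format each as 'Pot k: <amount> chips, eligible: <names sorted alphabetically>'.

Contributions: A=46, B=58, C=26, D=18, F=58
Folded: E
Pot levels (distinct totals of non-folded players): 18, 26, 46, 58
Layer 1-18: 18 each from A, B, C, D, F = 18*5 = 90 chips; eligible A, B, C, D, F
Layer 19-26: 8 each from A, B, C, F = 8*4 = 32 chips; eligible A, B, C, F
Layer 27-46: 20 each from A, B, F = 20*3 = 60 chips; eligible A, B, F
Layer 47-58: 12 each from B, F = 12*2 = 24 chips; eligible B, F

Pot 1: 90 chips, eligible: A, B, C, D, F
Pot 2: 32 chips, eligible: A, B, C, F
Pot 3: 60 chips, eligible: A, B, F
Pot 4: 24 chips, eligible: B, F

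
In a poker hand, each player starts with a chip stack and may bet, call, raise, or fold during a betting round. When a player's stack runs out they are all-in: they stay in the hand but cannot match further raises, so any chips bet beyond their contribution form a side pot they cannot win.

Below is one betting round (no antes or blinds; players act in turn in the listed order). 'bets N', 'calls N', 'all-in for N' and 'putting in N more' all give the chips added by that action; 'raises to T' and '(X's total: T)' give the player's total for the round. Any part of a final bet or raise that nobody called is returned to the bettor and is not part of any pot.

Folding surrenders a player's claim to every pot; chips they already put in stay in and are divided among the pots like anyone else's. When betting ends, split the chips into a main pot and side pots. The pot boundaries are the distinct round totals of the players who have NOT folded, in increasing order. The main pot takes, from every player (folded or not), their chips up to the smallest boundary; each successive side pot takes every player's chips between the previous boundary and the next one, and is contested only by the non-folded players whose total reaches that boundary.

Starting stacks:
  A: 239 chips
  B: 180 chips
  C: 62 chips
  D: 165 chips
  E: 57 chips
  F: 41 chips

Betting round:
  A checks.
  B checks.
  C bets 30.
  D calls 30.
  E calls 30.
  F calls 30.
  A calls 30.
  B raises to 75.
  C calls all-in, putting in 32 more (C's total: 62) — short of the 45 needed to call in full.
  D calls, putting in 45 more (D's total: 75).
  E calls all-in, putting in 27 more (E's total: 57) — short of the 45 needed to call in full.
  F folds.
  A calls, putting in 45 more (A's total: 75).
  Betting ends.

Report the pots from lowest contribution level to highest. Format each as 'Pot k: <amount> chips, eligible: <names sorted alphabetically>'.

Contributions: A=75, B=75, C=62, D=75, E=57, F=30
Folded: F
Pot levels (distinct totals of non-folded players): 57, 62, 75
Layer 1-57: A 57 + B 57 + C 57 + D 57 + E 57 + F 30 = 315 chips; eligible A, B, C, D, E
Layer 58-62: 5 each from A, B, C, D = 5*4 = 20 chips; eligible A, B, C, D
Layer 63-75: 13 each from A, B, D = 13*3 = 39 chips; eligible A, B, D

Pot 1: 315 chips, eligible: A, B, C, D, E
Pot 2: 20 chips, eligible: A, B, C, D
Pot 3: 39 chips, eligible: A, B, D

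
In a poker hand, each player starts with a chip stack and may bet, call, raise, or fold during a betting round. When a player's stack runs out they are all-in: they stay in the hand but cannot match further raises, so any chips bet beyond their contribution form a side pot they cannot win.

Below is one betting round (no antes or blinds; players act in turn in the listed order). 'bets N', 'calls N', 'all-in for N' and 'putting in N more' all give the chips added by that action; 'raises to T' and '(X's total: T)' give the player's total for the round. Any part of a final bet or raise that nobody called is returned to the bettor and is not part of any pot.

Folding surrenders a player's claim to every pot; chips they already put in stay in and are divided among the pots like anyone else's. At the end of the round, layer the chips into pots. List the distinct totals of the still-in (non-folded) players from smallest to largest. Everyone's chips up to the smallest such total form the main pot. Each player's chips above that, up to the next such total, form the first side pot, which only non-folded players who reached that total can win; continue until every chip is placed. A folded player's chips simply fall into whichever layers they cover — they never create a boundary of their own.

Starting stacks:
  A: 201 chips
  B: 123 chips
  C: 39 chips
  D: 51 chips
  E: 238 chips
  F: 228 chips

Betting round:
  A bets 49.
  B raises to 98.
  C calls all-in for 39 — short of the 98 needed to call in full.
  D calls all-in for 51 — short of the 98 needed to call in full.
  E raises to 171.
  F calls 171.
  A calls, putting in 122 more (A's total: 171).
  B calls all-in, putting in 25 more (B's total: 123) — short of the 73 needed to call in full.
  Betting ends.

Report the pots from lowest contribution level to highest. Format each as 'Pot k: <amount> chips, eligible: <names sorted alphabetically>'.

Pot 1: 234 chips, eligible: A, B, C, D, E, F
Pot 2: 60 chips, eligible: A, B, D, E, F
Pot 3: 288 chips, eligible: A, B, E, F
Pot 4: 144 chips, eligible: A, E, F

Derivation:
Contributions: A=171, B=123, C=39, D=51, E=171, F=171
Pot levels (distinct totals of non-folded players): 39, 51, 123, 171
Layer 1-39: 39 each from A, B, C, D, E, F = 39*6 = 234 chips; eligible A, B, C, D, E, F
Layer 40-51: 12 each from A, B, D, E, F = 12*5 = 60 chips; eligible A, B, D, E, F
Layer 52-123: 72 each from A, B, E, F = 72*4 = 288 chips; eligible A, B, E, F
Layer 124-171: 48 each from A, E, F = 48*3 = 144 chips; eligible A, E, F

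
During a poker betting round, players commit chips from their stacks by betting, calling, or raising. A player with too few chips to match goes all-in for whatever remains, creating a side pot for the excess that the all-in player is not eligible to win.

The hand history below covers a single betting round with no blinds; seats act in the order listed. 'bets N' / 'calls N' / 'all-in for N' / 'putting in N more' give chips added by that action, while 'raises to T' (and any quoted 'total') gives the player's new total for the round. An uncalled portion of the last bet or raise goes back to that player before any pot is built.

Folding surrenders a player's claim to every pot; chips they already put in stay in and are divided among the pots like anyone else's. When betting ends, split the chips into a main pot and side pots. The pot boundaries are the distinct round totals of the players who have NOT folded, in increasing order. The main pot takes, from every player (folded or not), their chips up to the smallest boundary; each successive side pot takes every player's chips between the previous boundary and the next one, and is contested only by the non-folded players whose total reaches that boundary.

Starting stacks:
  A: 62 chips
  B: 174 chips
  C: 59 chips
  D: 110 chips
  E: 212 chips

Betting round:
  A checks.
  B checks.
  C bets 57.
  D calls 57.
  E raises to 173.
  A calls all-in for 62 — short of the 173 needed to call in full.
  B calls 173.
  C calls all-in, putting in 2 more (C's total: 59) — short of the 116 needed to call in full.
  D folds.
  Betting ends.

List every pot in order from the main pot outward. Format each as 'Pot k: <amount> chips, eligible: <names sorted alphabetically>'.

Pot 1: 293 chips, eligible: A, B, C, E
Pot 2: 9 chips, eligible: A, B, E
Pot 3: 222 chips, eligible: B, E

Derivation:
Contributions: A=62, B=173, C=59, D=57, E=173
Folded: D
Pot levels (distinct totals of non-folded players): 59, 62, 173
Layer 1-59: A 59 + B 59 + C 59 + D 57 + E 59 = 293 chips; eligible A, B, C, E
Layer 60-62: 3 each from A, B, E = 3*3 = 9 chips; eligible A, B, E
Layer 63-173: 111 each from B, E = 111*2 = 222 chips; eligible B, E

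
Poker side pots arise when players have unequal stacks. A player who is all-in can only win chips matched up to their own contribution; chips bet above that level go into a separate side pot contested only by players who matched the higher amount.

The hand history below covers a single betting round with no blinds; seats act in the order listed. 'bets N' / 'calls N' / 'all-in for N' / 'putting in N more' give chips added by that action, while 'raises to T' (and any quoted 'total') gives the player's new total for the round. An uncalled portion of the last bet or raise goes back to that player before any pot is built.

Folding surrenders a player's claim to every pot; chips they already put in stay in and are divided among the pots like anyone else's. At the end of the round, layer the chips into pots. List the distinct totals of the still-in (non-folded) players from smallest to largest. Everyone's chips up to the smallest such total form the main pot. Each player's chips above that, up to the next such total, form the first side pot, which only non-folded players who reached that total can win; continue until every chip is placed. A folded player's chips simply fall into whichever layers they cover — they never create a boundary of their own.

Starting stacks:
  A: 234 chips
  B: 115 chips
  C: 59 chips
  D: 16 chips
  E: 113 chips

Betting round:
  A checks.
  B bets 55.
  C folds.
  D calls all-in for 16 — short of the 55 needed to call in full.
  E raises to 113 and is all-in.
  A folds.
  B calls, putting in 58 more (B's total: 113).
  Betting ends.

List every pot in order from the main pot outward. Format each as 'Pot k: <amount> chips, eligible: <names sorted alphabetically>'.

Contributions: B=113, D=16, E=113
Folded: A, C
Pot levels (distinct totals of non-folded players): 16, 113
Layer 1-16: 16 each from B, D, E = 16*3 = 48 chips; eligible B, D, E
Layer 17-113: 97 each from B, E = 97*2 = 194 chips; eligible B, E

Pot 1: 48 chips, eligible: B, D, E
Pot 2: 194 chips, eligible: B, E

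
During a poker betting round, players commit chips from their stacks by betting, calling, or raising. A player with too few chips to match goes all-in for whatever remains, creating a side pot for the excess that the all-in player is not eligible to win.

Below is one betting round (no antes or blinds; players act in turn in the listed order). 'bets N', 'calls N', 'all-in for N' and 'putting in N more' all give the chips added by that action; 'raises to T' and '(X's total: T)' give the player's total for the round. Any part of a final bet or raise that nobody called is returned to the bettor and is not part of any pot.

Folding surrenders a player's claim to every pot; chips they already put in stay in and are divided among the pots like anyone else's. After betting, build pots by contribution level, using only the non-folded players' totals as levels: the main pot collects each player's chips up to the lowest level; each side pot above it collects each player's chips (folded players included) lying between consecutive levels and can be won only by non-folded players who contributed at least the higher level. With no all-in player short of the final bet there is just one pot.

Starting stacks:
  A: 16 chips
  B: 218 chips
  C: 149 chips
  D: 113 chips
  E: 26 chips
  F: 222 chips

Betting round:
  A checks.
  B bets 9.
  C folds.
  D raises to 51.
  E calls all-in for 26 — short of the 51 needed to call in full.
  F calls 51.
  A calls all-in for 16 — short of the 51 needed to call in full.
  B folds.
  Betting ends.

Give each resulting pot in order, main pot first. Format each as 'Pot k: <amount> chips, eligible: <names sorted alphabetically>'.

Contributions: A=16, B=9, D=51, E=26, F=51
Folded: B, C
Pot levels (distinct totals of non-folded players): 16, 26, 51
Layer 1-16: A 16 + B 9 + D 16 + E 16 + F 16 = 73 chips; eligible A, D, E, F
Layer 17-26: 10 each from D, E, F = 10*3 = 30 chips; eligible D, E, F
Layer 27-51: 25 each from D, F = 25*2 = 50 chips; eligible D, F

Pot 1: 73 chips, eligible: A, D, E, F
Pot 2: 30 chips, eligible: D, E, F
Pot 3: 50 chips, eligible: D, F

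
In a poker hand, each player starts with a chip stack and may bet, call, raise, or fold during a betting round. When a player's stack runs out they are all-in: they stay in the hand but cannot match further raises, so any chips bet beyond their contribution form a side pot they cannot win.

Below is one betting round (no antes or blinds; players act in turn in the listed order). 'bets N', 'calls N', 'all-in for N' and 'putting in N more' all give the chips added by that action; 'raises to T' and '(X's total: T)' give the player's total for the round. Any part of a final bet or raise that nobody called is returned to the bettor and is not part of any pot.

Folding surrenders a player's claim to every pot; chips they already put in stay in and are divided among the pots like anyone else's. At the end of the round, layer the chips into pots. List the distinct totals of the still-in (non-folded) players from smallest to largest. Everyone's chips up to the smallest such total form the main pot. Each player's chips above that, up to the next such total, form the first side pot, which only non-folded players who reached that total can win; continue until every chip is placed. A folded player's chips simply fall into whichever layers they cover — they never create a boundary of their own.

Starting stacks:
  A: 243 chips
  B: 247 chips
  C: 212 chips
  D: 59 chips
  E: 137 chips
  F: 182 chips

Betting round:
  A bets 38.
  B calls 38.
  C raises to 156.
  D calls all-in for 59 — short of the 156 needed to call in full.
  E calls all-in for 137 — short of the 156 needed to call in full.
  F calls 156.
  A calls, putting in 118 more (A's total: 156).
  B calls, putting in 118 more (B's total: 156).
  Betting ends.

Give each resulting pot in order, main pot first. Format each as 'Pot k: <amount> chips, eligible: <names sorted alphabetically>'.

Contributions: A=156, B=156, C=156, D=59, E=137, F=156
Pot levels (distinct totals of non-folded players): 59, 137, 156
Layer 1-59: 59 each from A, B, C, D, E, F = 59*6 = 354 chips; eligible A, B, C, D, E, F
Layer 60-137: 78 each from A, B, C, E, F = 78*5 = 390 chips; eligible A, B, C, E, F
Layer 138-156: 19 each from A, B, C, F = 19*4 = 76 chips; eligible A, B, C, F

Pot 1: 354 chips, eligible: A, B, C, D, E, F
Pot 2: 390 chips, eligible: A, B, C, E, F
Pot 3: 76 chips, eligible: A, B, C, F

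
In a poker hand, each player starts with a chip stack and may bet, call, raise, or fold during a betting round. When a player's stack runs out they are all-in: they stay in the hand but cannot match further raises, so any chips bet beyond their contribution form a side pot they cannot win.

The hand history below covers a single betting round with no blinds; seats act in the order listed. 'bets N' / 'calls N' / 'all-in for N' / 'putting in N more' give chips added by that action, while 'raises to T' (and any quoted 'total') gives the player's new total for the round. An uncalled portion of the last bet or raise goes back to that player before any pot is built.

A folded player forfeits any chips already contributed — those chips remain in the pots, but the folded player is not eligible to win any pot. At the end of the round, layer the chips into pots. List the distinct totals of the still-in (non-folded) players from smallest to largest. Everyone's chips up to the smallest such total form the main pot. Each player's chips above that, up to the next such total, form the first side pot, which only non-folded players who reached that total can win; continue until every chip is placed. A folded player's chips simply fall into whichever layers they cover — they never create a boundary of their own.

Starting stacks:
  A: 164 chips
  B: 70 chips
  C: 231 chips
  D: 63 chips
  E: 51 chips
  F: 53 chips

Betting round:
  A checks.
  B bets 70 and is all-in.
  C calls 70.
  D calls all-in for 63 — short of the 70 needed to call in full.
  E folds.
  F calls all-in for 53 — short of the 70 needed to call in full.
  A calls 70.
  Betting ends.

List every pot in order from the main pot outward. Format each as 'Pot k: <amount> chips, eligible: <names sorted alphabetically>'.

Contributions: A=70, B=70, C=70, D=63, F=53
Folded: E
Pot levels (distinct totals of non-folded players): 53, 63, 70
Layer 1-53: 53 each from A, B, C, D, F = 53*5 = 265 chips; eligible A, B, C, D, F
Layer 54-63: 10 each from A, B, C, D = 10*4 = 40 chips; eligible A, B, C, D
Layer 64-70: 7 each from A, B, C = 7*3 = 21 chips; eligible A, B, C

Pot 1: 265 chips, eligible: A, B, C, D, F
Pot 2: 40 chips, eligible: A, B, C, D
Pot 3: 21 chips, eligible: A, B, C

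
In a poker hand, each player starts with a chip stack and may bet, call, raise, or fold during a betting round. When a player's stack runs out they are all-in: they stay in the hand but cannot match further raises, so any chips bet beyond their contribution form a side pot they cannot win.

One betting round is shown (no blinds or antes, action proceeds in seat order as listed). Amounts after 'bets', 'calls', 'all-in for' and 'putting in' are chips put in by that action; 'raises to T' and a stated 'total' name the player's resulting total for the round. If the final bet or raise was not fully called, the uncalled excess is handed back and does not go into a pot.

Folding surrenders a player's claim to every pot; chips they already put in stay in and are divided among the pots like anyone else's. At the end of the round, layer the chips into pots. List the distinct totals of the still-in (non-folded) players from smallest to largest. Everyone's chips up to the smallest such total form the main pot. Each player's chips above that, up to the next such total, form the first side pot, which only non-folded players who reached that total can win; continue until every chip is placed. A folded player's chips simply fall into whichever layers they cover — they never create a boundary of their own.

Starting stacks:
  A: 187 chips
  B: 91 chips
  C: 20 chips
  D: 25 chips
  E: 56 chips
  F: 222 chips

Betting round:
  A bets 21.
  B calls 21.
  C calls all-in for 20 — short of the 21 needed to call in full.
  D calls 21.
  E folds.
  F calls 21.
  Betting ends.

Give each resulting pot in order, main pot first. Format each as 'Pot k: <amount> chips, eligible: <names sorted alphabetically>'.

Pot 1: 100 chips, eligible: A, B, C, D, F
Pot 2: 4 chips, eligible: A, B, D, F

Derivation:
Contributions: A=21, B=21, C=20, D=21, F=21
Folded: E
Pot levels (distinct totals of non-folded players): 20, 21
Layer 1-20: 20 each from A, B, C, D, F = 20*5 = 100 chips; eligible A, B, C, D, F
Layer 21-21: 1 each from A, B, D, F = 1*4 = 4 chips; eligible A, B, D, F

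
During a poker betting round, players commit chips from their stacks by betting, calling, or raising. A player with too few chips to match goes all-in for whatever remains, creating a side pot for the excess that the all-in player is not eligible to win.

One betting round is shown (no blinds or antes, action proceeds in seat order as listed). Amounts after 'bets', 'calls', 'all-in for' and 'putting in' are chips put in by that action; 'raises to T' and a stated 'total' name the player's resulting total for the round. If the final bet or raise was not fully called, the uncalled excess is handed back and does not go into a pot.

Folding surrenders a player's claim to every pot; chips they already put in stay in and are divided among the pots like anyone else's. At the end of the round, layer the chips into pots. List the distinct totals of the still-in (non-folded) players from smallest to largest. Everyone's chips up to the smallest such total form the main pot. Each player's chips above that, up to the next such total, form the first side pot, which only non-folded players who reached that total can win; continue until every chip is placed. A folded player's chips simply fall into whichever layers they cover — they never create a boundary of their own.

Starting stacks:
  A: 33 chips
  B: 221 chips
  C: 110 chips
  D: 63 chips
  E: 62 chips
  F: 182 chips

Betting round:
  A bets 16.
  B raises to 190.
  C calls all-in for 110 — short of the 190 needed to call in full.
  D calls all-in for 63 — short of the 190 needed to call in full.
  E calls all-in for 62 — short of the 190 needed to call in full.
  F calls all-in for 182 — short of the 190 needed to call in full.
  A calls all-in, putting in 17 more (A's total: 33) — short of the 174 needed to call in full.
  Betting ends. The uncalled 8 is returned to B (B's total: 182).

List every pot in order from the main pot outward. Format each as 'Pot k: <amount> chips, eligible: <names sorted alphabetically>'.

Contributions (after 8 returned to B): A=33, B=182, C=110, D=63, E=62, F=182
Pot levels (distinct totals of non-folded players): 33, 62, 63, 110, 182
Layer 1-33: 33 each from A, B, C, D, E, F = 33*6 = 198 chips; eligible A, B, C, D, E, F
Layer 34-62: 29 each from B, C, D, E, F = 29*5 = 145 chips; eligible B, C, D, E, F
Layer 63-63: 1 each from B, C, D, F = 1*4 = 4 chips; eligible B, C, D, F
Layer 64-110: 47 each from B, C, F = 47*3 = 141 chips; eligible B, C, F
Layer 111-182: 72 each from B, F = 72*2 = 144 chips; eligible B, F

Pot 1: 198 chips, eligible: A, B, C, D, E, F
Pot 2: 145 chips, eligible: B, C, D, E, F
Pot 3: 4 chips, eligible: B, C, D, F
Pot 4: 141 chips, eligible: B, C, F
Pot 5: 144 chips, eligible: B, F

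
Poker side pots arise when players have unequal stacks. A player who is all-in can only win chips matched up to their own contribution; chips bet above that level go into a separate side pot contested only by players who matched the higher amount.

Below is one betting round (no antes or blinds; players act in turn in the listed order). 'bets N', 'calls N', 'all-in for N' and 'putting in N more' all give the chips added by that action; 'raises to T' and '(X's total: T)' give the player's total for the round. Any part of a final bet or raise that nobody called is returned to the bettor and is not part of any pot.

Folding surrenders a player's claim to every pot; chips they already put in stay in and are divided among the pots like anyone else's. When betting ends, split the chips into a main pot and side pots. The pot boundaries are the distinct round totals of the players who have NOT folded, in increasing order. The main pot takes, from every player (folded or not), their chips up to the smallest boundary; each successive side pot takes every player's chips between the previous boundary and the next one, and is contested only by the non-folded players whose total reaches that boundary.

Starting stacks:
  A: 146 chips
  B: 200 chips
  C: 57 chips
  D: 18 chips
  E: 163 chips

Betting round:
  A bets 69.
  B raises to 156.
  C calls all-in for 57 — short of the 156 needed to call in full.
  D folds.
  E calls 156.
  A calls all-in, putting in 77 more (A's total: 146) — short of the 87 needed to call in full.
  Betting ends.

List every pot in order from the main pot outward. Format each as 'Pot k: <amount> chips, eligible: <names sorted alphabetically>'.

Contributions: A=146, B=156, C=57, E=156
Folded: D
Pot levels (distinct totals of non-folded players): 57, 146, 156
Layer 1-57: 57 each from A, B, C, E = 57*4 = 228 chips; eligible A, B, C, E
Layer 58-146: 89 each from A, B, E = 89*3 = 267 chips; eligible A, B, E
Layer 147-156: 10 each from B, E = 10*2 = 20 chips; eligible B, E

Pot 1: 228 chips, eligible: A, B, C, E
Pot 2: 267 chips, eligible: A, B, E
Pot 3: 20 chips, eligible: B, E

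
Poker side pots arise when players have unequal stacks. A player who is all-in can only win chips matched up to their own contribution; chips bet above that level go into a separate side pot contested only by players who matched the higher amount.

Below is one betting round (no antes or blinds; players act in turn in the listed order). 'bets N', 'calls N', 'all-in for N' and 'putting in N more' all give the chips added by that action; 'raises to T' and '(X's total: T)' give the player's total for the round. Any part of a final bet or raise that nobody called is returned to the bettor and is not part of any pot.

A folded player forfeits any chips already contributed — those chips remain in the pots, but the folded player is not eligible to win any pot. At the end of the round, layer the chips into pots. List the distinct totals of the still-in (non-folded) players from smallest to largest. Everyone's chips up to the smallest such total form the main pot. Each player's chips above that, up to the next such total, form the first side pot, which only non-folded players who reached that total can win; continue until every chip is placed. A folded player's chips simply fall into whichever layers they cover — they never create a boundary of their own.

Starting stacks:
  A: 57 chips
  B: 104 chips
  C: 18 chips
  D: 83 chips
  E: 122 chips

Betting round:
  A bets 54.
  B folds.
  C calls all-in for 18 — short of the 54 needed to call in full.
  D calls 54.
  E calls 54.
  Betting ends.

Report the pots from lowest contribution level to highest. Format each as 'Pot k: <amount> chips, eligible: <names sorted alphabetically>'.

Contributions: A=54, C=18, D=54, E=54
Folded: B
Pot levels (distinct totals of non-folded players): 18, 54
Layer 1-18: 18 each from A, C, D, E = 18*4 = 72 chips; eligible A, C, D, E
Layer 19-54: 36 each from A, D, E = 36*3 = 108 chips; eligible A, D, E

Pot 1: 72 chips, eligible: A, C, D, E
Pot 2: 108 chips, eligible: A, D, E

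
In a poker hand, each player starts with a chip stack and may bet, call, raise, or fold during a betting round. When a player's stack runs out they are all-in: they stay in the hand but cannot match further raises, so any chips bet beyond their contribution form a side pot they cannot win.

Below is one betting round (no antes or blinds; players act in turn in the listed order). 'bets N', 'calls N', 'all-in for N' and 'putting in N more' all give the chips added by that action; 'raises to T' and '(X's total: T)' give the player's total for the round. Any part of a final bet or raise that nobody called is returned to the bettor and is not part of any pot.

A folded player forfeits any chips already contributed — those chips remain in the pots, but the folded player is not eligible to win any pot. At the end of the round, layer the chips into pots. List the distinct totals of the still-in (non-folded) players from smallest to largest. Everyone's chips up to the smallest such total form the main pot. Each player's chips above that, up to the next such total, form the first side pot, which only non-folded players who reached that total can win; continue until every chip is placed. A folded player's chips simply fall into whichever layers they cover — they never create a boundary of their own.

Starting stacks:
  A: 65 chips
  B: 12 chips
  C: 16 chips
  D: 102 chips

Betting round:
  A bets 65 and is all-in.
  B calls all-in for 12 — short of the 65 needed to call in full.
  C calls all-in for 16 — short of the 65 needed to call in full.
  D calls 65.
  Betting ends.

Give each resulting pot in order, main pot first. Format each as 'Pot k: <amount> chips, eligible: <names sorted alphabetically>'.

Contributions: A=65, B=12, C=16, D=65
Pot levels (distinct totals of non-folded players): 12, 16, 65
Layer 1-12: 12 each from A, B, C, D = 12*4 = 48 chips; eligible A, B, C, D
Layer 13-16: 4 each from A, C, D = 4*3 = 12 chips; eligible A, C, D
Layer 17-65: 49 each from A, D = 49*2 = 98 chips; eligible A, D

Pot 1: 48 chips, eligible: A, B, C, D
Pot 2: 12 chips, eligible: A, C, D
Pot 3: 98 chips, eligible: A, D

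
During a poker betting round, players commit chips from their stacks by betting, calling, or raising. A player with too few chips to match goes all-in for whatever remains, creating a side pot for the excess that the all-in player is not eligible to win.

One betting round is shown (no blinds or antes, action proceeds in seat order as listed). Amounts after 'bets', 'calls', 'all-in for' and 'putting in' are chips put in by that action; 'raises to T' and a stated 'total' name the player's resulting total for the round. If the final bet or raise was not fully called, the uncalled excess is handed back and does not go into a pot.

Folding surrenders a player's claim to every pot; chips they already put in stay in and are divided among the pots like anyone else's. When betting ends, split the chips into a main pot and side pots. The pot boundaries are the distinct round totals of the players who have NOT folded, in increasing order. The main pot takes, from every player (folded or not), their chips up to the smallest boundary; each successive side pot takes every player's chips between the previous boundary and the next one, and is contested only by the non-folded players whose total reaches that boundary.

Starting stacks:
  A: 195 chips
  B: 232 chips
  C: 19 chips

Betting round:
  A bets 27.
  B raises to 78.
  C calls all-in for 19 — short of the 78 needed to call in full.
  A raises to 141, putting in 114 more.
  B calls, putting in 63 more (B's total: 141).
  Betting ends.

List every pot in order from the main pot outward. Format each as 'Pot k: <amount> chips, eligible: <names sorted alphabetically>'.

Pot 1: 57 chips, eligible: A, B, C
Pot 2: 244 chips, eligible: A, B

Derivation:
Contributions: A=141, B=141, C=19
Pot levels (distinct totals of non-folded players): 19, 141
Layer 1-19: 19 each from A, B, C = 19*3 = 57 chips; eligible A, B, C
Layer 20-141: 122 each from A, B = 122*2 = 244 chips; eligible A, B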